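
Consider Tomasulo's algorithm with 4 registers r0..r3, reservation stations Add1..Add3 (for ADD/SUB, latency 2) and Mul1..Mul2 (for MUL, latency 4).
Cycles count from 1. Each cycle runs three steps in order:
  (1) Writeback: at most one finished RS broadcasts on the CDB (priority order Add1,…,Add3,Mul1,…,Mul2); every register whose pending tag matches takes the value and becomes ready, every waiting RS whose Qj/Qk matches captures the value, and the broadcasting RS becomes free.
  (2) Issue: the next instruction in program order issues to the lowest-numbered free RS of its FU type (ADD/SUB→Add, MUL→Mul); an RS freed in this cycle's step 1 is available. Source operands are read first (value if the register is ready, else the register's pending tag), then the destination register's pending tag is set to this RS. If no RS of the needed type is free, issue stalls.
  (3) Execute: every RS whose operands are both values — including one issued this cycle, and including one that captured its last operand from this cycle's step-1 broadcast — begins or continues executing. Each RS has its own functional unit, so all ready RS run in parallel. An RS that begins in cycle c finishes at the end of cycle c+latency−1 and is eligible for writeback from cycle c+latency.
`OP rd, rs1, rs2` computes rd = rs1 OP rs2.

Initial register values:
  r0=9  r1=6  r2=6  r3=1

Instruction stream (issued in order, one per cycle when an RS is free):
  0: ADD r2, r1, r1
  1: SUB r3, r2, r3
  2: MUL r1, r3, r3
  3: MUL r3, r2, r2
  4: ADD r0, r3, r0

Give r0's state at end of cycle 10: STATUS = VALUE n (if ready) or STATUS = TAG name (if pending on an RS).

STATUS = VALUE 153

c1: issue ADD r2<-Add1 | r0:9,r1:6,r2:Add1,r3:1
c2: issue SUB r3<-Add2 | r0:9,r1:6,r2:Add1,r3:Add2
c3: CDB Add1=12; issue MUL r1<-Mul1 | r0:9,r1:Mul1,r2:12,r3:Add2
c4: issue MUL r3<-Mul2 | r0:9,r1:Mul1,r2:12,r3:Mul2
c5: CDB Add2=11; issue ADD r0<-Add1 | r0:Add1,r1:Mul1,r2:12,r3:Mul2
c6: - | r0:Add1,r1:Mul1,r2:12,r3:Mul2
c7: - | r0:Add1,r1:Mul1,r2:12,r3:Mul2
c8: CDB Mul2=144 | r0:Add1,r1:Mul1,r2:12,r3:144
c9: CDB Mul1=121 | r0:Add1,r1:121,r2:12,r3:144
c10: CDB Add1=153 | r0:153,r1:121,r2:12,r3:144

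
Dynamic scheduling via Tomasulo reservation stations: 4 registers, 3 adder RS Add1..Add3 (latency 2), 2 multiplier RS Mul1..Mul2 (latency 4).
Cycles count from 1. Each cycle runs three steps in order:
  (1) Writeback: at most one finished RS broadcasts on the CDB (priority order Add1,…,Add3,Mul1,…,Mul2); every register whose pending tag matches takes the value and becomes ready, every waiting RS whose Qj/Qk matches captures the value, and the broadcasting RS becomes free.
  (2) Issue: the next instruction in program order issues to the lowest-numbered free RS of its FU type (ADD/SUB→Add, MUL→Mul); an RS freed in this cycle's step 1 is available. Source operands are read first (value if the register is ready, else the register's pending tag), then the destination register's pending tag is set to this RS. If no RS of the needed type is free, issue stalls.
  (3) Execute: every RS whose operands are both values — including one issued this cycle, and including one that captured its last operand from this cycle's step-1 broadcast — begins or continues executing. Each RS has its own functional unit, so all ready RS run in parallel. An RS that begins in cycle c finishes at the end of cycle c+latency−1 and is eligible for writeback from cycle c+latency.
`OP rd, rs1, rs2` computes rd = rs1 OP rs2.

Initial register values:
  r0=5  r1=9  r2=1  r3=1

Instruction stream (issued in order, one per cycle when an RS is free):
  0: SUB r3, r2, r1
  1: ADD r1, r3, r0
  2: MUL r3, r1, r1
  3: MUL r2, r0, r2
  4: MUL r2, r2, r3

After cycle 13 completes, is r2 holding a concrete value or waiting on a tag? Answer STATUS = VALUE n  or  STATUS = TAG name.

STATUS = VALUE 45

c1: issue SUB r3<-Add1 | r0:5,r1:9,r2:1,r3:Add1
c2: issue ADD r1<-Add2 | r0:5,r1:Add2,r2:1,r3:Add1
c3: CDB Add1=-8; issue MUL r3<-Mul1 | r0:5,r1:Add2,r2:1,r3:Mul1
c4: issue MUL r2<-Mul2 | r0:5,r1:Add2,r2:Mul2,r3:Mul1
c5: CDB Add2=-3; stall | r0:5,r1:-3,r2:Mul2,r3:Mul1
c6: stall | r0:5,r1:-3,r2:Mul2,r3:Mul1
c7: stall | r0:5,r1:-3,r2:Mul2,r3:Mul1
c8: CDB Mul2=5; issue MUL r2<-Mul2 | r0:5,r1:-3,r2:Mul2,r3:Mul1
c9: CDB Mul1=9 | r0:5,r1:-3,r2:Mul2,r3:9
c10: - | r0:5,r1:-3,r2:Mul2,r3:9
c11: - | r0:5,r1:-3,r2:Mul2,r3:9
c12: - | r0:5,r1:-3,r2:Mul2,r3:9
c13: CDB Mul2=45 | r0:5,r1:-3,r2:45,r3:9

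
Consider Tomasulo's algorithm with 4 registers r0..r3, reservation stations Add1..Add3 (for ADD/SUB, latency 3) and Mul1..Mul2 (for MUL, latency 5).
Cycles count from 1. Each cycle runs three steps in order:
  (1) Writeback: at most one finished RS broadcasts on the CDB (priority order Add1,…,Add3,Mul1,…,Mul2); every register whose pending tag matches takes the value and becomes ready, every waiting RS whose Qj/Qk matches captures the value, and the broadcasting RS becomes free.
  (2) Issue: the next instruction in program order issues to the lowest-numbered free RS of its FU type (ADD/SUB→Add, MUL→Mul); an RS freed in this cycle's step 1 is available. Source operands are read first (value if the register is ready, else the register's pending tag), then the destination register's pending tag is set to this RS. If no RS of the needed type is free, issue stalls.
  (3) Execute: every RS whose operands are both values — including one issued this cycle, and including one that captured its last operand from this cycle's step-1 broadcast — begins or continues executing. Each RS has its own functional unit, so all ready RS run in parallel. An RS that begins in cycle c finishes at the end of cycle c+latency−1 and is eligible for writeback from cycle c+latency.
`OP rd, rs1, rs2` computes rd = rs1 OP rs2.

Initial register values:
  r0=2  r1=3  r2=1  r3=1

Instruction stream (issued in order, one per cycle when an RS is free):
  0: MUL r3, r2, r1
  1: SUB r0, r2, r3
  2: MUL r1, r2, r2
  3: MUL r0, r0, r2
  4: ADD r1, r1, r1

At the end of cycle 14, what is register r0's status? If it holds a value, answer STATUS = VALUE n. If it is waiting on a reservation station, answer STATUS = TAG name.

STATUS = VALUE -2

  c1: issue MUL r3<-Mul1  regs: r0:2,r1:3,r2:1,r3:Mul1
  c2: issue SUB r0<-Add1  regs: r0:Add1,r1:3,r2:1,r3:Mul1
  c3: issue MUL r1<-Mul2  regs: r0:Add1,r1:Mul2,r2:1,r3:Mul1
  c4: stall  regs: r0:Add1,r1:Mul2,r2:1,r3:Mul1
  c5: stall  regs: r0:Add1,r1:Mul2,r2:1,r3:Mul1
  c6: CDB Mul1=3; issue MUL r0<-Mul1  regs: r0:Mul1,r1:Mul2,r2:1,r3:3
  c7: issue ADD r1<-Add2  regs: r0:Mul1,r1:Add2,r2:1,r3:3
  c8: CDB Mul2=1  regs: r0:Mul1,r1:Add2,r2:1,r3:3
  c9: CDB Add1=-2  regs: r0:Mul1,r1:Add2,r2:1,r3:3
  c10: -  regs: r0:Mul1,r1:Add2,r2:1,r3:3
  c11: CDB Add2=2  regs: r0:Mul1,r1:2,r2:1,r3:3
  c12: -  regs: r0:Mul1,r1:2,r2:1,r3:3
  c13: -  regs: r0:Mul1,r1:2,r2:1,r3:3
  c14: CDB Mul1=-2  regs: r0:-2,r1:2,r2:1,r3:3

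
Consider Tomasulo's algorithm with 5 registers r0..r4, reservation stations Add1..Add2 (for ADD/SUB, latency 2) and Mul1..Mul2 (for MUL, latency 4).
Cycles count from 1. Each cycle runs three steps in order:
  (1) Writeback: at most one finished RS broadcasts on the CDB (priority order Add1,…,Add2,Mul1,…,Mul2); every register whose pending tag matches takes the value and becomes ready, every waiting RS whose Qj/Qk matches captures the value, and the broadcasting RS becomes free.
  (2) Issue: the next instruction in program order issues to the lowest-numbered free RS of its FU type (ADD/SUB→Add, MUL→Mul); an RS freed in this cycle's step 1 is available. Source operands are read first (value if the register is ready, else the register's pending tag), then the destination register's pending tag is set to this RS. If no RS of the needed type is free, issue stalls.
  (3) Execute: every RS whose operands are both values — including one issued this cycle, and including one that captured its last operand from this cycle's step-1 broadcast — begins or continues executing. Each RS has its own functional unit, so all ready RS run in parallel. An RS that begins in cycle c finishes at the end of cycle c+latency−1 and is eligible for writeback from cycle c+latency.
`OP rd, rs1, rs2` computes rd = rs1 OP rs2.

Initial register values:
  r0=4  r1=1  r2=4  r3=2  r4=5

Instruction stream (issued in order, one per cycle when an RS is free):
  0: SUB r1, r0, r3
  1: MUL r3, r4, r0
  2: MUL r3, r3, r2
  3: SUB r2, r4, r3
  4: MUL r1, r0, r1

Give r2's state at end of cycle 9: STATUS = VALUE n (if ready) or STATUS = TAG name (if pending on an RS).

c1: issue SUB r1<-Add1 | r0:4,r1:Add1,r2:4,r3:2,r4:5
c2: issue MUL r3<-Mul1 | r0:4,r1:Add1,r2:4,r3:Mul1,r4:5
c3: CDB Add1=2; issue MUL r3<-Mul2 | r0:4,r1:2,r2:4,r3:Mul2,r4:5
c4: issue SUB r2<-Add1 | r0:4,r1:2,r2:Add1,r3:Mul2,r4:5
c5: stall | r0:4,r1:2,r2:Add1,r3:Mul2,r4:5
c6: CDB Mul1=20; issue MUL r1<-Mul1 | r0:4,r1:Mul1,r2:Add1,r3:Mul2,r4:5
c7: - | r0:4,r1:Mul1,r2:Add1,r3:Mul2,r4:5
c8: - | r0:4,r1:Mul1,r2:Add1,r3:Mul2,r4:5
c9: - | r0:4,r1:Mul1,r2:Add1,r3:Mul2,r4:5

STATUS = TAG Add1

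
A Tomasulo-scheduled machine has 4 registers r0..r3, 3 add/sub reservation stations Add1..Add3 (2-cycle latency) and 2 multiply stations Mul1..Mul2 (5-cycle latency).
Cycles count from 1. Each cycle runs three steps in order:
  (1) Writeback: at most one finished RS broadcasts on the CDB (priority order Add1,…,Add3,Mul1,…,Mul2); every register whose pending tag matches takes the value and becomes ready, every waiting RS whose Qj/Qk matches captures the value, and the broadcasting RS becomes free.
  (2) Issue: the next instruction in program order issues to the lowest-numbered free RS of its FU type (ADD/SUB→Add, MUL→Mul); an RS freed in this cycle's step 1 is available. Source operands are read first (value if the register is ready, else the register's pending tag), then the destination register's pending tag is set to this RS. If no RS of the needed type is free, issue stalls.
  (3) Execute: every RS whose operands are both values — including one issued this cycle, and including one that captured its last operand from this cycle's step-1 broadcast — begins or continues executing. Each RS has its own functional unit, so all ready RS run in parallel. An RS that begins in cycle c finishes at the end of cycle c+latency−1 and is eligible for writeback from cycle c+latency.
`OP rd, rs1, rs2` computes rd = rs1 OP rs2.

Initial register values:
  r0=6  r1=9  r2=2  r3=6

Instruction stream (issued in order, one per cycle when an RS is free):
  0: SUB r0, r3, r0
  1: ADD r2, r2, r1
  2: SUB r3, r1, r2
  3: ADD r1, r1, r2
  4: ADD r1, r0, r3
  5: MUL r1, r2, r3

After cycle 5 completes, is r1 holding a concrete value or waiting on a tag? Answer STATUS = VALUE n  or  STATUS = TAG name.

STATUS = TAG Add3

cycle 1: issue SUB r0<-Add1 // r0:Add1,r1:9,r2:2,r3:6
cycle 2: issue ADD r2<-Add2 // r0:Add1,r1:9,r2:Add2,r3:6
cycle 3: CDB Add1=0; issue SUB r3<-Add1 // r0:0,r1:9,r2:Add2,r3:Add1
cycle 4: CDB Add2=11; issue ADD r1<-Add2 // r0:0,r1:Add2,r2:11,r3:Add1
cycle 5: issue ADD r1<-Add3 // r0:0,r1:Add3,r2:11,r3:Add1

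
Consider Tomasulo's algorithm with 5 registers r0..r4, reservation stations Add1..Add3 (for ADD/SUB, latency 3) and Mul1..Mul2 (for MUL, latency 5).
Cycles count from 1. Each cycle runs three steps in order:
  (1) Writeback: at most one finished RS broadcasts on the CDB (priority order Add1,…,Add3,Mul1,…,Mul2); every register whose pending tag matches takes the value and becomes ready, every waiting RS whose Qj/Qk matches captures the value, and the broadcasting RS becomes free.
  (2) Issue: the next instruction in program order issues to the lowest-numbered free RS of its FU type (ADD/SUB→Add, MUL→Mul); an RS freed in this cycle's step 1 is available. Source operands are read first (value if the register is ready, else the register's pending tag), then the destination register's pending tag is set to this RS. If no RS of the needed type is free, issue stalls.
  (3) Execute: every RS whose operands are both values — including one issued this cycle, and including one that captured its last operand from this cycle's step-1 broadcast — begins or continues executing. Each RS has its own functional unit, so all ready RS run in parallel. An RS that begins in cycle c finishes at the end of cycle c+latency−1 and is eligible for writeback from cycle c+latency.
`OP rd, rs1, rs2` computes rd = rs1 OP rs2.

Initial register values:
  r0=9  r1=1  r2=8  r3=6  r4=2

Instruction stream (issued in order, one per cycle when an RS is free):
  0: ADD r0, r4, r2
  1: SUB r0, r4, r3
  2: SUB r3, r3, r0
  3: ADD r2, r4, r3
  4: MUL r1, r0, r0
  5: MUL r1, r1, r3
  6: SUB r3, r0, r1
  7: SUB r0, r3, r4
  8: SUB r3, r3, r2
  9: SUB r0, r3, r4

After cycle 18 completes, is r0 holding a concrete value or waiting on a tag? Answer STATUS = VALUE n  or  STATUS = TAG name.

c1: issue ADD r0<-Add1 | r0:Add1,r1:1,r2:8,r3:6,r4:2
c2: issue SUB r0<-Add2 | r0:Add2,r1:1,r2:8,r3:6,r4:2
c3: issue SUB r3<-Add3 | r0:Add2,r1:1,r2:8,r3:Add3,r4:2
c4: CDB Add1=10; issue ADD r2<-Add1 | r0:Add2,r1:1,r2:Add1,r3:Add3,r4:2
c5: CDB Add2=-4; issue MUL r1<-Mul1 | r0:-4,r1:Mul1,r2:Add1,r3:Add3,r4:2
c6: issue MUL r1<-Mul2 | r0:-4,r1:Mul2,r2:Add1,r3:Add3,r4:2
c7: issue SUB r3<-Add2 | r0:-4,r1:Mul2,r2:Add1,r3:Add2,r4:2
c8: CDB Add3=10; issue SUB r0<-Add3 | r0:Add3,r1:Mul2,r2:Add1,r3:Add2,r4:2
c9: stall | r0:Add3,r1:Mul2,r2:Add1,r3:Add2,r4:2
c10: CDB Mul1=16; stall | r0:Add3,r1:Mul2,r2:Add1,r3:Add2,r4:2
c11: CDB Add1=12; issue SUB r3<-Add1 | r0:Add3,r1:Mul2,r2:12,r3:Add1,r4:2
c12: stall | r0:Add3,r1:Mul2,r2:12,r3:Add1,r4:2
c13: stall | r0:Add3,r1:Mul2,r2:12,r3:Add1,r4:2
c14: stall | r0:Add3,r1:Mul2,r2:12,r3:Add1,r4:2
c15: CDB Mul2=160; stall | r0:Add3,r1:160,r2:12,r3:Add1,r4:2
c16: stall | r0:Add3,r1:160,r2:12,r3:Add1,r4:2
c17: stall | r0:Add3,r1:160,r2:12,r3:Add1,r4:2
c18: CDB Add2=-164; issue SUB r0<-Add2 | r0:Add2,r1:160,r2:12,r3:Add1,r4:2

STATUS = TAG Add2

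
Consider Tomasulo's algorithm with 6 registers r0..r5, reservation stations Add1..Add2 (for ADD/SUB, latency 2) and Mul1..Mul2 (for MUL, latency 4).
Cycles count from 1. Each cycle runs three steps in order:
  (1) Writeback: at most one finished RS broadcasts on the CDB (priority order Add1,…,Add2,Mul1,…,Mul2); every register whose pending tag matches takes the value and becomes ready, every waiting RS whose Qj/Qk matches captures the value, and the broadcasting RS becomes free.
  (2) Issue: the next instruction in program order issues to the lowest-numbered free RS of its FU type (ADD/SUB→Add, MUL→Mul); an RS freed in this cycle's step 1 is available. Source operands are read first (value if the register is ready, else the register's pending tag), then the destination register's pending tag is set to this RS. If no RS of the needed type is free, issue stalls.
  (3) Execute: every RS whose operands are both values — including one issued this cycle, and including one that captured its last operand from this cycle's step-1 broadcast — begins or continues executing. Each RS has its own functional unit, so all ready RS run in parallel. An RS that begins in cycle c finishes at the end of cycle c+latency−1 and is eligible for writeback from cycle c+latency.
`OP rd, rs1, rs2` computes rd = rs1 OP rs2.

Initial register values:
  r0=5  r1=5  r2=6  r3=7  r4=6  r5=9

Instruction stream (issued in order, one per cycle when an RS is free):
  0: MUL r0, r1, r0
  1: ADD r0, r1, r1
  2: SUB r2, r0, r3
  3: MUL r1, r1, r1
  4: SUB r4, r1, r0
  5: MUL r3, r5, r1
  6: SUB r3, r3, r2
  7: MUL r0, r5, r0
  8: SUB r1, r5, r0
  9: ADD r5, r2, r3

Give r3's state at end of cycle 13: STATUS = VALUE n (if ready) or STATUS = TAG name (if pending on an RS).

c1: issue MUL r0<-Mul1 | r0:Mul1,r1:5,r2:6,r3:7,r4:6,r5:9
c2: issue ADD r0<-Add1 | r0:Add1,r1:5,r2:6,r3:7,r4:6,r5:9
c3: issue SUB r2<-Add2 | r0:Add1,r1:5,r2:Add2,r3:7,r4:6,r5:9
c4: CDB Add1=10; issue MUL r1<-Mul2 | r0:10,r1:Mul2,r2:Add2,r3:7,r4:6,r5:9
c5: CDB Mul1=25; issue SUB r4<-Add1 | r0:10,r1:Mul2,r2:Add2,r3:7,r4:Add1,r5:9
c6: CDB Add2=3; issue MUL r3<-Mul1 | r0:10,r1:Mul2,r2:3,r3:Mul1,r4:Add1,r5:9
c7: issue SUB r3<-Add2 | r0:10,r1:Mul2,r2:3,r3:Add2,r4:Add1,r5:9
c8: CDB Mul2=25; issue MUL r0<-Mul2 | r0:Mul2,r1:25,r2:3,r3:Add2,r4:Add1,r5:9
c9: stall | r0:Mul2,r1:25,r2:3,r3:Add2,r4:Add1,r5:9
c10: CDB Add1=15; issue SUB r1<-Add1 | r0:Mul2,r1:Add1,r2:3,r3:Add2,r4:15,r5:9
c11: stall | r0:Mul2,r1:Add1,r2:3,r3:Add2,r4:15,r5:9
c12: CDB Mul1=225; stall | r0:Mul2,r1:Add1,r2:3,r3:Add2,r4:15,r5:9
c13: CDB Mul2=90; stall | r0:90,r1:Add1,r2:3,r3:Add2,r4:15,r5:9

STATUS = TAG Add2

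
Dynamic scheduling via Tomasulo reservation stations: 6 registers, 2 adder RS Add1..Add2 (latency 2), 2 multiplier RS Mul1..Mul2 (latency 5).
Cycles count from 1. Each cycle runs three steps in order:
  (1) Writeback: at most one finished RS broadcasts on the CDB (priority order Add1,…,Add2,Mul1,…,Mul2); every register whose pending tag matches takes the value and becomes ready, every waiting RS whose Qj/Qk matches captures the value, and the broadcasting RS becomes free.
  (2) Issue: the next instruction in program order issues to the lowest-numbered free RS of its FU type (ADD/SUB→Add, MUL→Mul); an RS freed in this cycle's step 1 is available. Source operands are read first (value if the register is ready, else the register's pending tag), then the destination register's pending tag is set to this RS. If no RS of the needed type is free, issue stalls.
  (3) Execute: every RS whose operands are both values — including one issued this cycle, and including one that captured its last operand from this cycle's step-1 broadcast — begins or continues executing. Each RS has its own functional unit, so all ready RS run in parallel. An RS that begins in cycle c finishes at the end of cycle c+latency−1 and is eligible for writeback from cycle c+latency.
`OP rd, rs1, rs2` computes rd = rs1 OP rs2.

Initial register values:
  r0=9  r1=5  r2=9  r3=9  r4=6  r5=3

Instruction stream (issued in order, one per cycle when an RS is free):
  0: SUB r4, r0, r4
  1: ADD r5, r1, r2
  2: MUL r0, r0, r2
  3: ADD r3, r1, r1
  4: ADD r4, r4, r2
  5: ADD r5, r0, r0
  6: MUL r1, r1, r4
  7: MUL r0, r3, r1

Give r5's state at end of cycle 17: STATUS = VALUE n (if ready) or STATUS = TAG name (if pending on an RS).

STATUS = VALUE 162

cycle 1: issue SUB r4<-Add1 // r0:9,r1:5,r2:9,r3:9,r4:Add1,r5:3
cycle 2: issue ADD r5<-Add2 // r0:9,r1:5,r2:9,r3:9,r4:Add1,r5:Add2
cycle 3: CDB Add1=3; issue MUL r0<-Mul1 // r0:Mul1,r1:5,r2:9,r3:9,r4:3,r5:Add2
cycle 4: CDB Add2=14; issue ADD r3<-Add1 // r0:Mul1,r1:5,r2:9,r3:Add1,r4:3,r5:14
cycle 5: issue ADD r4<-Add2 // r0:Mul1,r1:5,r2:9,r3:Add1,r4:Add2,r5:14
cycle 6: CDB Add1=10; issue ADD r5<-Add1 // r0:Mul1,r1:5,r2:9,r3:10,r4:Add2,r5:Add1
cycle 7: CDB Add2=12; issue MUL r1<-Mul2 // r0:Mul1,r1:Mul2,r2:9,r3:10,r4:12,r5:Add1
cycle 8: CDB Mul1=81; issue MUL r0<-Mul1 // r0:Mul1,r1:Mul2,r2:9,r3:10,r4:12,r5:Add1
cycle 9: - // r0:Mul1,r1:Mul2,r2:9,r3:10,r4:12,r5:Add1
cycle 10: CDB Add1=162 // r0:Mul1,r1:Mul2,r2:9,r3:10,r4:12,r5:162
cycle 11: - // r0:Mul1,r1:Mul2,r2:9,r3:10,r4:12,r5:162
cycle 12: CDB Mul2=60 // r0:Mul1,r1:60,r2:9,r3:10,r4:12,r5:162
cycle 13: - // r0:Mul1,r1:60,r2:9,r3:10,r4:12,r5:162
cycle 14: - // r0:Mul1,r1:60,r2:9,r3:10,r4:12,r5:162
cycle 15: - // r0:Mul1,r1:60,r2:9,r3:10,r4:12,r5:162
cycle 16: - // r0:Mul1,r1:60,r2:9,r3:10,r4:12,r5:162
cycle 17: CDB Mul1=600 // r0:600,r1:60,r2:9,r3:10,r4:12,r5:162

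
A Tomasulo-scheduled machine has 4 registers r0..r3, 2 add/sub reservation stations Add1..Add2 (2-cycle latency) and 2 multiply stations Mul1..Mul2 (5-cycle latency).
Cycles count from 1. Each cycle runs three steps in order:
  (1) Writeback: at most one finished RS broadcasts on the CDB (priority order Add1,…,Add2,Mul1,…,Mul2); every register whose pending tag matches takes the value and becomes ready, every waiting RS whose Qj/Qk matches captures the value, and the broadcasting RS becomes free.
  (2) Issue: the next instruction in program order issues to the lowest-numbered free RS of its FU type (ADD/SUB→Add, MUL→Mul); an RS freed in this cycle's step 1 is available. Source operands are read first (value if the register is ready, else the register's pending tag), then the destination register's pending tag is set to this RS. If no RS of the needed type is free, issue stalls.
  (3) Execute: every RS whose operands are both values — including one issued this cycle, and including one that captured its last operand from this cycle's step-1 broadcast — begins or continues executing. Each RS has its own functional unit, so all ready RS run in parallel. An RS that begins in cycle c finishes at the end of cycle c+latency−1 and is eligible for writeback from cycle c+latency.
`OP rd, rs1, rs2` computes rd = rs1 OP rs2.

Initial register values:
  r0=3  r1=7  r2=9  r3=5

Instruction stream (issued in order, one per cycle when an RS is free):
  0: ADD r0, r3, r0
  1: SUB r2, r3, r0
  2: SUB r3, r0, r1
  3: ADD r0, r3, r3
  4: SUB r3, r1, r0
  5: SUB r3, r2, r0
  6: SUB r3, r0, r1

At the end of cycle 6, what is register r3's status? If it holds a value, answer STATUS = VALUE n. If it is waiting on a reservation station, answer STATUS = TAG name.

STATUS = TAG Add2

cycle 1: issue ADD r0<-Add1 // r0:Add1,r1:7,r2:9,r3:5
cycle 2: issue SUB r2<-Add2 // r0:Add1,r1:7,r2:Add2,r3:5
cycle 3: CDB Add1=8; issue SUB r3<-Add1 // r0:8,r1:7,r2:Add2,r3:Add1
cycle 4: stall // r0:8,r1:7,r2:Add2,r3:Add1
cycle 5: CDB Add1=1; issue ADD r0<-Add1 // r0:Add1,r1:7,r2:Add2,r3:1
cycle 6: CDB Add2=-3; issue SUB r3<-Add2 // r0:Add1,r1:7,r2:-3,r3:Add2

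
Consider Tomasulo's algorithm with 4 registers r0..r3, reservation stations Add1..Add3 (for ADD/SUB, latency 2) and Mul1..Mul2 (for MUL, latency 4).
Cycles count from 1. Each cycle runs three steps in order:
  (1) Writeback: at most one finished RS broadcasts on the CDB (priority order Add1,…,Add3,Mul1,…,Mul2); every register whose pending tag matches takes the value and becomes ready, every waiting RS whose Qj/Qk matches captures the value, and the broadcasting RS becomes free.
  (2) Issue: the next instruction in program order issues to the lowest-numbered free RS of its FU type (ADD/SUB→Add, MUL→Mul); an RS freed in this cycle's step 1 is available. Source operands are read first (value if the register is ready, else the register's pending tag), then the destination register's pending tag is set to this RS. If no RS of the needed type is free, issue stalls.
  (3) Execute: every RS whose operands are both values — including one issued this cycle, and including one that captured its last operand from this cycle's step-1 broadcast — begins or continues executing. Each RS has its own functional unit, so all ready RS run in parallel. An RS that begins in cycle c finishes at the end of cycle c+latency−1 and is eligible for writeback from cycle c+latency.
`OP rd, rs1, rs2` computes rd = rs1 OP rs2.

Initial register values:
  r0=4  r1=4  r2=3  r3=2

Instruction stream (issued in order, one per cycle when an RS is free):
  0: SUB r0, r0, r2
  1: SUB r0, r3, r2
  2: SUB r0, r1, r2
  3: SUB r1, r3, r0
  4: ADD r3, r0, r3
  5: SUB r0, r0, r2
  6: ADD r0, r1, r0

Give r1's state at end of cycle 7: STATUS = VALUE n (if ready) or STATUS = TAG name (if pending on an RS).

STATUS = TAG Add2

cycle 1: issue SUB r0<-Add1 // r0:Add1,r1:4,r2:3,r3:2
cycle 2: issue SUB r0<-Add2 // r0:Add2,r1:4,r2:3,r3:2
cycle 3: CDB Add1=1; issue SUB r0<-Add1 // r0:Add1,r1:4,r2:3,r3:2
cycle 4: CDB Add2=-1; issue SUB r1<-Add2 // r0:Add1,r1:Add2,r2:3,r3:2
cycle 5: CDB Add1=1; issue ADD r3<-Add1 // r0:1,r1:Add2,r2:3,r3:Add1
cycle 6: issue SUB r0<-Add3 // r0:Add3,r1:Add2,r2:3,r3:Add1
cycle 7: CDB Add1=3; issue ADD r0<-Add1 // r0:Add1,r1:Add2,r2:3,r3:3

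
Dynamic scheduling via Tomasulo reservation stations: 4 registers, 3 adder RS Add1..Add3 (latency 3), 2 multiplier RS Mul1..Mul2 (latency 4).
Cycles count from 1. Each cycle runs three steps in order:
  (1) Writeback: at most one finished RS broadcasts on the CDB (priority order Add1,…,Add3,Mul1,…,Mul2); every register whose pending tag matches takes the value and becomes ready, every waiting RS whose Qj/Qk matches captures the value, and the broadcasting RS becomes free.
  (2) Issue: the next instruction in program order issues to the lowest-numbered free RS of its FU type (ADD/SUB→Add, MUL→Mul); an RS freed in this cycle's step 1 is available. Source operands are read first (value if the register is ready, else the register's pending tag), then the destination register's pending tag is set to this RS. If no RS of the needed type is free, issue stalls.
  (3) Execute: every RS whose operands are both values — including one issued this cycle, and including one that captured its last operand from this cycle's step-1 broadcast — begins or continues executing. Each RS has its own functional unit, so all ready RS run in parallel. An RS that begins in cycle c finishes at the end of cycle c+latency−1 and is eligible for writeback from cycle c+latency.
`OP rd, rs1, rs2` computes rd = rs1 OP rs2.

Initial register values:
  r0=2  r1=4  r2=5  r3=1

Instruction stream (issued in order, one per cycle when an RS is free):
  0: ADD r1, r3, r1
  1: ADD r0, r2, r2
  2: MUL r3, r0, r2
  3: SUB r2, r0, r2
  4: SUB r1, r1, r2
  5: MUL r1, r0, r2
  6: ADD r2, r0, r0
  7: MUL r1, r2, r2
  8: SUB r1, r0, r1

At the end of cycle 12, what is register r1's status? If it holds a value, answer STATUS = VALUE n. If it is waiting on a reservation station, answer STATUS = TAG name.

STATUS = TAG Add1

c1: issue ADD r1<-Add1 | r0:2,r1:Add1,r2:5,r3:1
c2: issue ADD r0<-Add2 | r0:Add2,r1:Add1,r2:5,r3:1
c3: issue MUL r3<-Mul1 | r0:Add2,r1:Add1,r2:5,r3:Mul1
c4: CDB Add1=5; issue SUB r2<-Add1 | r0:Add2,r1:5,r2:Add1,r3:Mul1
c5: CDB Add2=10; issue SUB r1<-Add2 | r0:10,r1:Add2,r2:Add1,r3:Mul1
c6: issue MUL r1<-Mul2 | r0:10,r1:Mul2,r2:Add1,r3:Mul1
c7: issue ADD r2<-Add3 | r0:10,r1:Mul2,r2:Add3,r3:Mul1
c8: CDB Add1=5; stall | r0:10,r1:Mul2,r2:Add3,r3:Mul1
c9: CDB Mul1=50; issue MUL r1<-Mul1 | r0:10,r1:Mul1,r2:Add3,r3:50
c10: CDB Add3=20; issue SUB r1<-Add1 | r0:10,r1:Add1,r2:20,r3:50
c11: CDB Add2=0 | r0:10,r1:Add1,r2:20,r3:50
c12: CDB Mul2=50 | r0:10,r1:Add1,r2:20,r3:50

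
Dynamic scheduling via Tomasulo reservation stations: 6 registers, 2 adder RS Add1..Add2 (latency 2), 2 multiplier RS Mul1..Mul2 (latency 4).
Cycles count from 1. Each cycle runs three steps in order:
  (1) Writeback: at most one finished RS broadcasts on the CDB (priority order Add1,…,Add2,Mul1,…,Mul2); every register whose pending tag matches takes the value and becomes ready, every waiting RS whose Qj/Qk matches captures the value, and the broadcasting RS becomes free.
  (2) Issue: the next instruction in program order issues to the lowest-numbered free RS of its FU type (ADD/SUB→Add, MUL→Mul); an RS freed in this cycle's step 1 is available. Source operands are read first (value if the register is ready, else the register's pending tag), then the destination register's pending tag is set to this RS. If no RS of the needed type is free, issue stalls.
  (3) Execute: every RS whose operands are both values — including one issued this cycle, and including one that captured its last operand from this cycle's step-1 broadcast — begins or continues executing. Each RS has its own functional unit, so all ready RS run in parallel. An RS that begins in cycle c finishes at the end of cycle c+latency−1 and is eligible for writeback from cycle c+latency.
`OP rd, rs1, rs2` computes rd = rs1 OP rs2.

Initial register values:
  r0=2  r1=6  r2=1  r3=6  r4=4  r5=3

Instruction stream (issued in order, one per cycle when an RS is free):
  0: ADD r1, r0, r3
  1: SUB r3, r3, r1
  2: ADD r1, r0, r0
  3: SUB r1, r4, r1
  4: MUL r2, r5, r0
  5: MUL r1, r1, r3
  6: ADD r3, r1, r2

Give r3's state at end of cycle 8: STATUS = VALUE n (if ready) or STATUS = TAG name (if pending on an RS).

STATUS = TAG Add1

  c1: issue ADD r1<-Add1  regs: r0:2,r1:Add1,r2:1,r3:6,r4:4,r5:3
  c2: issue SUB r3<-Add2  regs: r0:2,r1:Add1,r2:1,r3:Add2,r4:4,r5:3
  c3: CDB Add1=8; issue ADD r1<-Add1  regs: r0:2,r1:Add1,r2:1,r3:Add2,r4:4,r5:3
  c4: stall  regs: r0:2,r1:Add1,r2:1,r3:Add2,r4:4,r5:3
  c5: CDB Add1=4; issue SUB r1<-Add1  regs: r0:2,r1:Add1,r2:1,r3:Add2,r4:4,r5:3
  c6: CDB Add2=-2; issue MUL r2<-Mul1  regs: r0:2,r1:Add1,r2:Mul1,r3:-2,r4:4,r5:3
  c7: CDB Add1=0; issue MUL r1<-Mul2  regs: r0:2,r1:Mul2,r2:Mul1,r3:-2,r4:4,r5:3
  c8: issue ADD r3<-Add1  regs: r0:2,r1:Mul2,r2:Mul1,r3:Add1,r4:4,r5:3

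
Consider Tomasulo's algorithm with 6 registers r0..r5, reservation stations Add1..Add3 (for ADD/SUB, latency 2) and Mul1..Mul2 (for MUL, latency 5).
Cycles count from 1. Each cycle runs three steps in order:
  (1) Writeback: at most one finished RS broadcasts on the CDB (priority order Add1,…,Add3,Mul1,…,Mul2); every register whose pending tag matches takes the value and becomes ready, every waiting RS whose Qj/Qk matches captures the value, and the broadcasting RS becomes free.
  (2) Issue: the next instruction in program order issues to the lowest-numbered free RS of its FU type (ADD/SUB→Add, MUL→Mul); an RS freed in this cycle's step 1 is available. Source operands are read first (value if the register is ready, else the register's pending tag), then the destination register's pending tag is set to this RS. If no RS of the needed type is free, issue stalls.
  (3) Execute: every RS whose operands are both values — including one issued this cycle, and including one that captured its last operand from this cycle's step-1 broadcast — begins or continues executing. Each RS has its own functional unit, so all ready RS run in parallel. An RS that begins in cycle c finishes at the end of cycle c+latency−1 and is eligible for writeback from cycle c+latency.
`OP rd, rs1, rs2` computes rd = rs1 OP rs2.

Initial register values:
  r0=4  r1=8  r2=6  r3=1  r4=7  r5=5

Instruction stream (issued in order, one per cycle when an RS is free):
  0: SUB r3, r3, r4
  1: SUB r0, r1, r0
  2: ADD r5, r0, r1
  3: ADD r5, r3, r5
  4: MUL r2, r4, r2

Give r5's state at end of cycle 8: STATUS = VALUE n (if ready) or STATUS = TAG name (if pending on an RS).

STATUS = VALUE 6

cycle 1: issue SUB r3<-Add1 // r0:4,r1:8,r2:6,r3:Add1,r4:7,r5:5
cycle 2: issue SUB r0<-Add2 // r0:Add2,r1:8,r2:6,r3:Add1,r4:7,r5:5
cycle 3: CDB Add1=-6; issue ADD r5<-Add1 // r0:Add2,r1:8,r2:6,r3:-6,r4:7,r5:Add1
cycle 4: CDB Add2=4; issue ADD r5<-Add2 // r0:4,r1:8,r2:6,r3:-6,r4:7,r5:Add2
cycle 5: issue MUL r2<-Mul1 // r0:4,r1:8,r2:Mul1,r3:-6,r4:7,r5:Add2
cycle 6: CDB Add1=12 // r0:4,r1:8,r2:Mul1,r3:-6,r4:7,r5:Add2
cycle 7: - // r0:4,r1:8,r2:Mul1,r3:-6,r4:7,r5:Add2
cycle 8: CDB Add2=6 // r0:4,r1:8,r2:Mul1,r3:-6,r4:7,r5:6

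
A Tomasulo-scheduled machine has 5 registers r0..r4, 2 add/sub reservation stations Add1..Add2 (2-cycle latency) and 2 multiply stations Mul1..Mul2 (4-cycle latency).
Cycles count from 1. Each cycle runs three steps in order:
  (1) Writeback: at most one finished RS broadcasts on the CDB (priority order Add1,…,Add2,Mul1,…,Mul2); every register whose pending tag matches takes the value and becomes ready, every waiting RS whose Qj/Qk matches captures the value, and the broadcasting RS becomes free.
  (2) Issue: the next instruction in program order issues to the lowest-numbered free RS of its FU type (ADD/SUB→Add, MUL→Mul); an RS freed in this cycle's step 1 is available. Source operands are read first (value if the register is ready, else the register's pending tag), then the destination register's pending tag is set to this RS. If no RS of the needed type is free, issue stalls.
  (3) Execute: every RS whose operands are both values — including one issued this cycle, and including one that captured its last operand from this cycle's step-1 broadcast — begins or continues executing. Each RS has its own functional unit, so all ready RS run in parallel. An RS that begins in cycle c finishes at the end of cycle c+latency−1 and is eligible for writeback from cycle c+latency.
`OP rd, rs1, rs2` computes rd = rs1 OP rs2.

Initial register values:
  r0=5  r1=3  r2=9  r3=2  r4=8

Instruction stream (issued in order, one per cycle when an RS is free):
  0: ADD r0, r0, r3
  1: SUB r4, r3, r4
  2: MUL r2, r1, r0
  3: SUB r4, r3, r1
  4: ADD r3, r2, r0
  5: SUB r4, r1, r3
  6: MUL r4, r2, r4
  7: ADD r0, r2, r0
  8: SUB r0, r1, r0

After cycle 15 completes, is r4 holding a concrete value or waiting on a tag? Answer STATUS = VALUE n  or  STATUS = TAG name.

STATUS = VALUE -525

  c1: issue ADD r0<-Add1  regs: r0:Add1,r1:3,r2:9,r3:2,r4:8
  c2: issue SUB r4<-Add2  regs: r0:Add1,r1:3,r2:9,r3:2,r4:Add2
  c3: CDB Add1=7; issue MUL r2<-Mul1  regs: r0:7,r1:3,r2:Mul1,r3:2,r4:Add2
  c4: CDB Add2=-6; issue SUB r4<-Add1  regs: r0:7,r1:3,r2:Mul1,r3:2,r4:Add1
  c5: issue ADD r3<-Add2  regs: r0:7,r1:3,r2:Mul1,r3:Add2,r4:Add1
  c6: CDB Add1=-1; issue SUB r4<-Add1  regs: r0:7,r1:3,r2:Mul1,r3:Add2,r4:Add1
  c7: CDB Mul1=21; issue MUL r4<-Mul1  regs: r0:7,r1:3,r2:21,r3:Add2,r4:Mul1
  c8: stall  regs: r0:7,r1:3,r2:21,r3:Add2,r4:Mul1
  c9: CDB Add2=28; issue ADD r0<-Add2  regs: r0:Add2,r1:3,r2:21,r3:28,r4:Mul1
  c10: stall  regs: r0:Add2,r1:3,r2:21,r3:28,r4:Mul1
  c11: CDB Add1=-25; issue SUB r0<-Add1  regs: r0:Add1,r1:3,r2:21,r3:28,r4:Mul1
  c12: CDB Add2=28  regs: r0:Add1,r1:3,r2:21,r3:28,r4:Mul1
  c13: -  regs: r0:Add1,r1:3,r2:21,r3:28,r4:Mul1
  c14: CDB Add1=-25  regs: r0:-25,r1:3,r2:21,r3:28,r4:Mul1
  c15: CDB Mul1=-525  regs: r0:-25,r1:3,r2:21,r3:28,r4:-525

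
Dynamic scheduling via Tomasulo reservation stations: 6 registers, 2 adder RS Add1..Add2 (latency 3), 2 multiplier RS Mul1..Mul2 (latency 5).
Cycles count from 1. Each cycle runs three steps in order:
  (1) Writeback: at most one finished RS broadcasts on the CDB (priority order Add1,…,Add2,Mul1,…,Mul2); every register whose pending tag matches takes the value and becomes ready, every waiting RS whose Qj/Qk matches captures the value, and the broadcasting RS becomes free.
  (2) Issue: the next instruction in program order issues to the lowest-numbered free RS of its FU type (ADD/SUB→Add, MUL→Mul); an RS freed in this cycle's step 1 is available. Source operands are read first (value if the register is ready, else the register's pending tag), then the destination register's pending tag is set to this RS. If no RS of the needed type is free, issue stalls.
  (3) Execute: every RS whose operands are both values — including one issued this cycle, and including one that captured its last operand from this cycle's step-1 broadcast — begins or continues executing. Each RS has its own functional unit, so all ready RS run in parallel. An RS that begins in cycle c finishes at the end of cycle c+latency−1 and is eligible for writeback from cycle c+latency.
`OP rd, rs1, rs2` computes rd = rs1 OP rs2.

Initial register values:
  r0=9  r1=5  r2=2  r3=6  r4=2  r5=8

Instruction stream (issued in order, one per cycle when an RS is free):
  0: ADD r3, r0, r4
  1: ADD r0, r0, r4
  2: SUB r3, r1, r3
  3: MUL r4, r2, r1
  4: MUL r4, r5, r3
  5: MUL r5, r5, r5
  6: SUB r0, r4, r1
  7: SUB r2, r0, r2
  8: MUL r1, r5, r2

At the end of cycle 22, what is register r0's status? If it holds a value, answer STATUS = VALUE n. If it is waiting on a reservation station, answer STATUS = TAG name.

STATUS = VALUE -53

cycle 1: issue ADD r3<-Add1 // r0:9,r1:5,r2:2,r3:Add1,r4:2,r5:8
cycle 2: issue ADD r0<-Add2 // r0:Add2,r1:5,r2:2,r3:Add1,r4:2,r5:8
cycle 3: stall // r0:Add2,r1:5,r2:2,r3:Add1,r4:2,r5:8
cycle 4: CDB Add1=11; issue SUB r3<-Add1 // r0:Add2,r1:5,r2:2,r3:Add1,r4:2,r5:8
cycle 5: CDB Add2=11; issue MUL r4<-Mul1 // r0:11,r1:5,r2:2,r3:Add1,r4:Mul1,r5:8
cycle 6: issue MUL r4<-Mul2 // r0:11,r1:5,r2:2,r3:Add1,r4:Mul2,r5:8
cycle 7: CDB Add1=-6; stall // r0:11,r1:5,r2:2,r3:-6,r4:Mul2,r5:8
cycle 8: stall // r0:11,r1:5,r2:2,r3:-6,r4:Mul2,r5:8
cycle 9: stall // r0:11,r1:5,r2:2,r3:-6,r4:Mul2,r5:8
cycle 10: CDB Mul1=10; issue MUL r5<-Mul1 // r0:11,r1:5,r2:2,r3:-6,r4:Mul2,r5:Mul1
cycle 11: issue SUB r0<-Add1 // r0:Add1,r1:5,r2:2,r3:-6,r4:Mul2,r5:Mul1
cycle 12: CDB Mul2=-48; issue SUB r2<-Add2 // r0:Add1,r1:5,r2:Add2,r3:-6,r4:-48,r5:Mul1
cycle 13: issue MUL r1<-Mul2 // r0:Add1,r1:Mul2,r2:Add2,r3:-6,r4:-48,r5:Mul1
cycle 14: - // r0:Add1,r1:Mul2,r2:Add2,r3:-6,r4:-48,r5:Mul1
cycle 15: CDB Add1=-53 // r0:-53,r1:Mul2,r2:Add2,r3:-6,r4:-48,r5:Mul1
cycle 16: CDB Mul1=64 // r0:-53,r1:Mul2,r2:Add2,r3:-6,r4:-48,r5:64
cycle 17: - // r0:-53,r1:Mul2,r2:Add2,r3:-6,r4:-48,r5:64
cycle 18: CDB Add2=-55 // r0:-53,r1:Mul2,r2:-55,r3:-6,r4:-48,r5:64
cycle 19: - // r0:-53,r1:Mul2,r2:-55,r3:-6,r4:-48,r5:64
cycle 20: - // r0:-53,r1:Mul2,r2:-55,r3:-6,r4:-48,r5:64
cycle 21: - // r0:-53,r1:Mul2,r2:-55,r3:-6,r4:-48,r5:64
cycle 22: - // r0:-53,r1:Mul2,r2:-55,r3:-6,r4:-48,r5:64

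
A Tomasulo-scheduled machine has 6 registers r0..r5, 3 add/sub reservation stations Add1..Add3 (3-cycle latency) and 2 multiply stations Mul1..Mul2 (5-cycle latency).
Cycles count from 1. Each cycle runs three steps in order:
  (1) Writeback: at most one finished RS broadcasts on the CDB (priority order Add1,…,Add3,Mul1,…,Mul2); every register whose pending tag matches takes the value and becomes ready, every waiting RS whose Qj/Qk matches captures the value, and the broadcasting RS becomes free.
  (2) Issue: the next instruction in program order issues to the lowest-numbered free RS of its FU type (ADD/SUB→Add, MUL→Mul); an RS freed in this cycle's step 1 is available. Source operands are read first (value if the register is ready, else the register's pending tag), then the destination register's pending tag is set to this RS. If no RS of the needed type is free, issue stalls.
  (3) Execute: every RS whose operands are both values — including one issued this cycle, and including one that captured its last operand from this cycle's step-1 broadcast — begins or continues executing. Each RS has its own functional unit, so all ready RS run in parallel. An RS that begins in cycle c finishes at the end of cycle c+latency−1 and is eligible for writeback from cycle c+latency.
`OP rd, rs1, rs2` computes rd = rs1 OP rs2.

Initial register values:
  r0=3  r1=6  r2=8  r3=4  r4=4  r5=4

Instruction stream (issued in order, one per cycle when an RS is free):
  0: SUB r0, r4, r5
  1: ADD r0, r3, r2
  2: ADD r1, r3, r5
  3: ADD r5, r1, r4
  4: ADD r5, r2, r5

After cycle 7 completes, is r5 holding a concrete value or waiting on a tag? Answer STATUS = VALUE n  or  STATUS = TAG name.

cycle 1: issue SUB r0<-Add1 // r0:Add1,r1:6,r2:8,r3:4,r4:4,r5:4
cycle 2: issue ADD r0<-Add2 // r0:Add2,r1:6,r2:8,r3:4,r4:4,r5:4
cycle 3: issue ADD r1<-Add3 // r0:Add2,r1:Add3,r2:8,r3:4,r4:4,r5:4
cycle 4: CDB Add1=0; issue ADD r5<-Add1 // r0:Add2,r1:Add3,r2:8,r3:4,r4:4,r5:Add1
cycle 5: CDB Add2=12; issue ADD r5<-Add2 // r0:12,r1:Add3,r2:8,r3:4,r4:4,r5:Add2
cycle 6: CDB Add3=8 // r0:12,r1:8,r2:8,r3:4,r4:4,r5:Add2
cycle 7: - // r0:12,r1:8,r2:8,r3:4,r4:4,r5:Add2

STATUS = TAG Add2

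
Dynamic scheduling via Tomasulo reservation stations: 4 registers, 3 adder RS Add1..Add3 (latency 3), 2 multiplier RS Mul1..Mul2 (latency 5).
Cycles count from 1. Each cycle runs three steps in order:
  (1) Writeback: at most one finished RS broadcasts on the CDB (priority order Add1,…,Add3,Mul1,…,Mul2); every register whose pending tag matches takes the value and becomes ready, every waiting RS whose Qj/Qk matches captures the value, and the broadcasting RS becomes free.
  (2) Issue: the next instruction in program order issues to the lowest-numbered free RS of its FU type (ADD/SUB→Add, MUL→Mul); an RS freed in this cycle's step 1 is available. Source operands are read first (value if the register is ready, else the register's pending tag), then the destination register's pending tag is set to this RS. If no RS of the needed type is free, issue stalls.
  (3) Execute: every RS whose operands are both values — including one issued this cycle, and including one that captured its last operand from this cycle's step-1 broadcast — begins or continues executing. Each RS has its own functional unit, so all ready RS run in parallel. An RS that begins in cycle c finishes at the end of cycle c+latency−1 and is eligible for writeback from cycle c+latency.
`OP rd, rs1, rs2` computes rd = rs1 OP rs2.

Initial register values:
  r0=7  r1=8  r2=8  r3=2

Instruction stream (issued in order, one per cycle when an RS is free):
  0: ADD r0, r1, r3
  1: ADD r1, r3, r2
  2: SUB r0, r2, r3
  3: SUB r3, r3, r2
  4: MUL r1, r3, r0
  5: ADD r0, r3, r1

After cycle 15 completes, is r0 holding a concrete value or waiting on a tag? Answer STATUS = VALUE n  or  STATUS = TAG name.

STATUS = VALUE -42

  c1: issue ADD r0<-Add1  regs: r0:Add1,r1:8,r2:8,r3:2
  c2: issue ADD r1<-Add2  regs: r0:Add1,r1:Add2,r2:8,r3:2
  c3: issue SUB r0<-Add3  regs: r0:Add3,r1:Add2,r2:8,r3:2
  c4: CDB Add1=10; issue SUB r3<-Add1  regs: r0:Add3,r1:Add2,r2:8,r3:Add1
  c5: CDB Add2=10; issue MUL r1<-Mul1  regs: r0:Add3,r1:Mul1,r2:8,r3:Add1
  c6: CDB Add3=6; issue ADD r0<-Add2  regs: r0:Add2,r1:Mul1,r2:8,r3:Add1
  c7: CDB Add1=-6  regs: r0:Add2,r1:Mul1,r2:8,r3:-6
  c8: -  regs: r0:Add2,r1:Mul1,r2:8,r3:-6
  c9: -  regs: r0:Add2,r1:Mul1,r2:8,r3:-6
  c10: -  regs: r0:Add2,r1:Mul1,r2:8,r3:-6
  c11: -  regs: r0:Add2,r1:Mul1,r2:8,r3:-6
  c12: CDB Mul1=-36  regs: r0:Add2,r1:-36,r2:8,r3:-6
  c13: -  regs: r0:Add2,r1:-36,r2:8,r3:-6
  c14: -  regs: r0:Add2,r1:-36,r2:8,r3:-6
  c15: CDB Add2=-42  regs: r0:-42,r1:-36,r2:8,r3:-6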